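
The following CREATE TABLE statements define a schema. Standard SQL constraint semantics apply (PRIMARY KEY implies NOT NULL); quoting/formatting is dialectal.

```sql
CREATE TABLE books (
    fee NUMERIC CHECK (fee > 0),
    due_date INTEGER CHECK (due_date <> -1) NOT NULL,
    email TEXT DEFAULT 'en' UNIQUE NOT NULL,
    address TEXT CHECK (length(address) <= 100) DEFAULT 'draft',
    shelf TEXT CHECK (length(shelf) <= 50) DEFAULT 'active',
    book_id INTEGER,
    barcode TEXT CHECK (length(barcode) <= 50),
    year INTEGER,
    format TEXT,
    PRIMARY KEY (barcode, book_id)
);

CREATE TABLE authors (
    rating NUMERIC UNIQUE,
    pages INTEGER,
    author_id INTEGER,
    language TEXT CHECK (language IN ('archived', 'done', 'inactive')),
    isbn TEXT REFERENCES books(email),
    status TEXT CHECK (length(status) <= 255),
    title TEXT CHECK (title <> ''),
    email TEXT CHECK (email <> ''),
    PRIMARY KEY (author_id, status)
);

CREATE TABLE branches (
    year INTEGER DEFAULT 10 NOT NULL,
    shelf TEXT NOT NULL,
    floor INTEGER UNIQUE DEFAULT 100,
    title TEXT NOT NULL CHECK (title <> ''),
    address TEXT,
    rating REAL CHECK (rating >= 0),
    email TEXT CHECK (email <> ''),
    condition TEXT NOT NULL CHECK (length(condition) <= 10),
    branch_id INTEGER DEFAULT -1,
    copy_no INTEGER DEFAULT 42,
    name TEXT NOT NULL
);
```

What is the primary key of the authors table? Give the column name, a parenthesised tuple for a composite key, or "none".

(author_id, status)

A table-level PRIMARY KEY clause names 2 columns: author_id, status.
This is a composite key — the combination is unique, not each column individually.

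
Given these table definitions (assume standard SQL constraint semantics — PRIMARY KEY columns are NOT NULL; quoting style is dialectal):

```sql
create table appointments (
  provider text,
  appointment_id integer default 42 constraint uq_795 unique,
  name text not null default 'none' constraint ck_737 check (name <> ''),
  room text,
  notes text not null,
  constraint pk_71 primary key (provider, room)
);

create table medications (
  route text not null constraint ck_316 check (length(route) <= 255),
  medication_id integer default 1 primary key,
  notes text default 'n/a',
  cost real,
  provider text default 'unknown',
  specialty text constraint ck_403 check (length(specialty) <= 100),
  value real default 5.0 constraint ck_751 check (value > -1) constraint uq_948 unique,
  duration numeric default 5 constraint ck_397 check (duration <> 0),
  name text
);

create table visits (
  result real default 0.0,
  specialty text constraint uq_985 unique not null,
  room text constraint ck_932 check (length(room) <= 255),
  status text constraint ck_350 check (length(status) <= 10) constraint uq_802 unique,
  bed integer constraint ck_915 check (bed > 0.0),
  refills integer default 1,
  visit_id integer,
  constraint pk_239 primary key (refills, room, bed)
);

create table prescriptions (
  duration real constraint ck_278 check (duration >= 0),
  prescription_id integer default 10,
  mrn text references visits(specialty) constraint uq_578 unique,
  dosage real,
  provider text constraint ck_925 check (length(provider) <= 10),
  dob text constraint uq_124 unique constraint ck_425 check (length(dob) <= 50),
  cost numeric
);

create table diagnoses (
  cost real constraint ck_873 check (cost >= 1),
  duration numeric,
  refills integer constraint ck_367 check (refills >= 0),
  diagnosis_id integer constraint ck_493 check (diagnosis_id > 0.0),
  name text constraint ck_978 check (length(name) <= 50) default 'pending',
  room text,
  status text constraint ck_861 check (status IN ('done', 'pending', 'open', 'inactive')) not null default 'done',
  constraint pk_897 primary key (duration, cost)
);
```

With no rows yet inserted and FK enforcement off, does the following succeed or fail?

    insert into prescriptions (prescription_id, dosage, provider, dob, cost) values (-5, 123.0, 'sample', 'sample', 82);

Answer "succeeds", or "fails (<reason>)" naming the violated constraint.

succeeds

prescriptions has no NOT NULL or PRIMARY KEY columns.
CHECK constraints: 'sample' satisfies (length(provider) <= 10); 'sample' satisfies (length(dob) <= 50).
No constraint is violated.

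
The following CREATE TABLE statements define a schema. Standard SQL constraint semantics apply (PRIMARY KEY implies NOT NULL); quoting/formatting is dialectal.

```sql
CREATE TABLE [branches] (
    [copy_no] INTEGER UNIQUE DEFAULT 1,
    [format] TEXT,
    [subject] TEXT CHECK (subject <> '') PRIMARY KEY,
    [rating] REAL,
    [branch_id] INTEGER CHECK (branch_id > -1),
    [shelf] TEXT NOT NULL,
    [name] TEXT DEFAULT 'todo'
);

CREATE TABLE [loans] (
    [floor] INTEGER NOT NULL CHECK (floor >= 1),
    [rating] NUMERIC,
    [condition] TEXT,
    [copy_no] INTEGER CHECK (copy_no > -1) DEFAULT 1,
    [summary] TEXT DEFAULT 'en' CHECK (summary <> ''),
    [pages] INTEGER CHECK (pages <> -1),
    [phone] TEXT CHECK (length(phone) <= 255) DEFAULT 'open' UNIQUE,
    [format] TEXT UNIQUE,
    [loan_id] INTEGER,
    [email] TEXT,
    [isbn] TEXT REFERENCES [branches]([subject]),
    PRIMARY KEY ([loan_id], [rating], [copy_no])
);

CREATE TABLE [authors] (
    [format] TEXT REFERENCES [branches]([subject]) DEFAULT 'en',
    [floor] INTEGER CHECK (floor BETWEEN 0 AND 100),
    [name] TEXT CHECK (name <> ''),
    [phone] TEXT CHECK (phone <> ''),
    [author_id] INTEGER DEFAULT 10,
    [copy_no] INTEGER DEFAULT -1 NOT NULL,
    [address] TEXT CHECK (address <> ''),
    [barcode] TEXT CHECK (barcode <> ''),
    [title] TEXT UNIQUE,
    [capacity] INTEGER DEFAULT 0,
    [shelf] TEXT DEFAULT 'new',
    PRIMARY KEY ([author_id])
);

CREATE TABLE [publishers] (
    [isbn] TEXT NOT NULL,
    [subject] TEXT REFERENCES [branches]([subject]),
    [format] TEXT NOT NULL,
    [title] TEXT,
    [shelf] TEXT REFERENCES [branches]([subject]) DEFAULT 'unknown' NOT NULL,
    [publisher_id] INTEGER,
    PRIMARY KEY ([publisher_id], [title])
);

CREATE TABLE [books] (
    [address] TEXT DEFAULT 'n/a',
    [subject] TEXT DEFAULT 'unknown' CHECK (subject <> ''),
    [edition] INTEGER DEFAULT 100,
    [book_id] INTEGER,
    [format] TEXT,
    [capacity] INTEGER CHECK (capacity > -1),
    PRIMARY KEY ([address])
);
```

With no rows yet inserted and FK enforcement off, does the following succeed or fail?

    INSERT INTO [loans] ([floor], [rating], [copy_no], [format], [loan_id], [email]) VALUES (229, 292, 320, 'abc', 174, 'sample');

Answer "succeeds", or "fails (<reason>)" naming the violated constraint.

NOT NULL columns: copy_no is supplied; floor is supplied; loan_id is supplied; rating is supplied.
CHECK constraints: 229 satisfies (floor >= 1); 320 satisfies (copy_no > -1).
No constraint is violated.

succeeds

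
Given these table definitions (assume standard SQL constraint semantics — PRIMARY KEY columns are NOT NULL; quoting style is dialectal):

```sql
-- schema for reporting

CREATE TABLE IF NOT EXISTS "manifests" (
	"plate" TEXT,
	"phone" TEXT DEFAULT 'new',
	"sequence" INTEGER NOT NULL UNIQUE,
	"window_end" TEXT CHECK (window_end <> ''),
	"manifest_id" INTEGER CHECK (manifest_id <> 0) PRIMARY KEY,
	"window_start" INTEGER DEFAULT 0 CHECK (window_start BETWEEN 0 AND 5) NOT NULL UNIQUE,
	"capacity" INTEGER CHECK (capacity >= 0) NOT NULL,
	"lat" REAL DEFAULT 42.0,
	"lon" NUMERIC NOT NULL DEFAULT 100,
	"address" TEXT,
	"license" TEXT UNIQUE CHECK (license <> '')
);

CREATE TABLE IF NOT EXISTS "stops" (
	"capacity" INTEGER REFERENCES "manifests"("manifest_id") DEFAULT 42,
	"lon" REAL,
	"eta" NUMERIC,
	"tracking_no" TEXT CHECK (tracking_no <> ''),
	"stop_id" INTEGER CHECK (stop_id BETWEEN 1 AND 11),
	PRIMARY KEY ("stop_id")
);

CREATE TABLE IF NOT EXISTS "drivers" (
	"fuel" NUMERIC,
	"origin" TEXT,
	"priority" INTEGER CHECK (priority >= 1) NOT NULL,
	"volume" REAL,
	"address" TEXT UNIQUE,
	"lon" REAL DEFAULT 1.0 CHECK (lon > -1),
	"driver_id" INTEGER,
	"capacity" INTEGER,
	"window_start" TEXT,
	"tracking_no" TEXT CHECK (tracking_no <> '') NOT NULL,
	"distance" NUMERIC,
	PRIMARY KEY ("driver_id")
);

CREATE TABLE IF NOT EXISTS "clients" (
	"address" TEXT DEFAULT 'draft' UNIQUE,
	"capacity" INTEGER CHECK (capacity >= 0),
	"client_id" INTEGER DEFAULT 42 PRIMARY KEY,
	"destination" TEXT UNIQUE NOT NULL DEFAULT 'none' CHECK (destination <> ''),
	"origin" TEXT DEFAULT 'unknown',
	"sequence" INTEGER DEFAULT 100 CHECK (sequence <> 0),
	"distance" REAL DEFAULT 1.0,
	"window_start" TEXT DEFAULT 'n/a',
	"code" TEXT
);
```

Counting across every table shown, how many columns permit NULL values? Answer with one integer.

manifests: 6 nullable (plate, phone, window_end, lat, address, license — PK (manifest_id) and explicit NOT NULL columns excluded).
stops: 4 nullable (capacity, lon, eta, tracking_no — PK (stop_id) and explicit NOT NULL columns excluded).
drivers: 8 nullable (fuel, origin, volume, address, lon, capacity, window_start, distance — PK (driver_id) and explicit NOT NULL columns excluded).
clients: 7 nullable (address, capacity, origin, sequence, distance, window_start, code — PK (client_id) and explicit NOT NULL columns excluded).
Total: 6 + 4 + 8 + 7 = 25.

25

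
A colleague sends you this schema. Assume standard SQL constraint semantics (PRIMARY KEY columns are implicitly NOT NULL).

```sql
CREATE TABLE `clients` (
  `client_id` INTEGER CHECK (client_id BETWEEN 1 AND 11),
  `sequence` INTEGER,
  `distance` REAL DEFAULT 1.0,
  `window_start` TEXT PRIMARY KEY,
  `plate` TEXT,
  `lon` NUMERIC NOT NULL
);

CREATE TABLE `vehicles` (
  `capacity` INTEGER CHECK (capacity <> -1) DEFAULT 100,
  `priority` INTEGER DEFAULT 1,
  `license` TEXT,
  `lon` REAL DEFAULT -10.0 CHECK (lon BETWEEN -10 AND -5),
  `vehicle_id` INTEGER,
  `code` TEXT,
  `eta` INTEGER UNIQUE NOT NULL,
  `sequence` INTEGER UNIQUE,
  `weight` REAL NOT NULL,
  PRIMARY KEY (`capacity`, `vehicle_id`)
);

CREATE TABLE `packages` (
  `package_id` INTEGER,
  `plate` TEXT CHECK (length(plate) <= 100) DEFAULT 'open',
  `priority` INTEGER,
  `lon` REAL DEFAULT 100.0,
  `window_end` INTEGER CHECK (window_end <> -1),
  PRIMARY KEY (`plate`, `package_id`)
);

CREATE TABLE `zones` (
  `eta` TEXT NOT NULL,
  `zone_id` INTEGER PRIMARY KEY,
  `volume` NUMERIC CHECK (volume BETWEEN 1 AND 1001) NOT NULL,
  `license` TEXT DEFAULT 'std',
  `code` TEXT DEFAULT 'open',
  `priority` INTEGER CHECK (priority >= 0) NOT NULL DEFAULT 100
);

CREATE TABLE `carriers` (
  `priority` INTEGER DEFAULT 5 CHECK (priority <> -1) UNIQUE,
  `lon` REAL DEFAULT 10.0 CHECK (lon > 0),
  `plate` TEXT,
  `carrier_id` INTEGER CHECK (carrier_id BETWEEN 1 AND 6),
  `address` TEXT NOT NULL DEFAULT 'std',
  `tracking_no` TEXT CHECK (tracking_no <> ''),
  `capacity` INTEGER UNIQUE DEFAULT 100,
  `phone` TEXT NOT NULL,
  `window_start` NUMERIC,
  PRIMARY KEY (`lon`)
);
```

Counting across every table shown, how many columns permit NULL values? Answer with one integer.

clients: 4 nullable (client_id, sequence, distance, plate — PK (window_start) and explicit NOT NULL columns excluded).
vehicles: 5 nullable (priority, license, lon, code, sequence — PK (capacity, vehicle_id) and explicit NOT NULL columns excluded).
packages: 3 nullable (priority, lon, window_end — PK (plate, package_id) and explicit NOT NULL columns excluded).
zones: 2 nullable (license, code — PK (zone_id) and explicit NOT NULL columns excluded).
carriers: 6 nullable (priority, plate, carrier_id, tracking_no, capacity, window_start — PK (lon) and explicit NOT NULL columns excluded).
Total: 4 + 5 + 3 + 2 + 6 = 20.

20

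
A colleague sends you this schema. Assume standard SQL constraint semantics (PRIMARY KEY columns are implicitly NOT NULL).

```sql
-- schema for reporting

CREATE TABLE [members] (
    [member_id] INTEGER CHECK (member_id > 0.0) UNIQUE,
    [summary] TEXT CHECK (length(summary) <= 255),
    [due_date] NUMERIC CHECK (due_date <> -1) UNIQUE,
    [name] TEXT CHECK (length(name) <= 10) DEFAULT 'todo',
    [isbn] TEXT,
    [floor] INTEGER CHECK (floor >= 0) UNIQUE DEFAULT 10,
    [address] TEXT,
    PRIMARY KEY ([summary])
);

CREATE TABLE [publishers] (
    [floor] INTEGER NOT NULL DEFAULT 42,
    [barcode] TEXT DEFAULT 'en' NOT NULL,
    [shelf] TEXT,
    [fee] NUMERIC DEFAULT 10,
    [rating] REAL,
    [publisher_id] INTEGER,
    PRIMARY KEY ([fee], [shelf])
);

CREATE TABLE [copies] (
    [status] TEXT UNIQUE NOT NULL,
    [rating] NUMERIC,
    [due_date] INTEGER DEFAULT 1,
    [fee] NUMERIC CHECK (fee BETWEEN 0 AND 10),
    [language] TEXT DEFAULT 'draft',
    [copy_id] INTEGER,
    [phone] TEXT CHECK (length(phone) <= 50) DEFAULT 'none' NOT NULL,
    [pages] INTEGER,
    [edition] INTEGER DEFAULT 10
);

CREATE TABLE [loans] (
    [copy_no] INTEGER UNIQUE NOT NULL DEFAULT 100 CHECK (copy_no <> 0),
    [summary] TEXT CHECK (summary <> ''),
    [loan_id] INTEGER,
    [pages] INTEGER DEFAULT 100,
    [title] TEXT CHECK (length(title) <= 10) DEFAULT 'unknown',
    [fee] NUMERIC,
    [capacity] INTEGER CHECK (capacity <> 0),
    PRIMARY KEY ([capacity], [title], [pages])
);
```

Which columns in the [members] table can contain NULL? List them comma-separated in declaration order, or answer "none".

member_id, due_date, name, isbn, floor, address

- member_id: CHECK does not forbid NULL (a CHECK constraint passes when its expression is NULL) → nullable.
- summary: part of the PRIMARY KEY, which implies NOT NULL → not nullable.
- due_date: CHECK does not forbid NULL (a CHECK constraint passes when its expression is NULL) → nullable.
- name: CHECK does not forbid NULL (a CHECK constraint passes when its expression is NULL) → nullable.
- isbn: no NOT NULL constraint applies → nullable.
- floor: CHECK does not forbid NULL (a CHECK constraint passes when its expression is NULL) → nullable.
- address: no NOT NULL constraint applies → nullable.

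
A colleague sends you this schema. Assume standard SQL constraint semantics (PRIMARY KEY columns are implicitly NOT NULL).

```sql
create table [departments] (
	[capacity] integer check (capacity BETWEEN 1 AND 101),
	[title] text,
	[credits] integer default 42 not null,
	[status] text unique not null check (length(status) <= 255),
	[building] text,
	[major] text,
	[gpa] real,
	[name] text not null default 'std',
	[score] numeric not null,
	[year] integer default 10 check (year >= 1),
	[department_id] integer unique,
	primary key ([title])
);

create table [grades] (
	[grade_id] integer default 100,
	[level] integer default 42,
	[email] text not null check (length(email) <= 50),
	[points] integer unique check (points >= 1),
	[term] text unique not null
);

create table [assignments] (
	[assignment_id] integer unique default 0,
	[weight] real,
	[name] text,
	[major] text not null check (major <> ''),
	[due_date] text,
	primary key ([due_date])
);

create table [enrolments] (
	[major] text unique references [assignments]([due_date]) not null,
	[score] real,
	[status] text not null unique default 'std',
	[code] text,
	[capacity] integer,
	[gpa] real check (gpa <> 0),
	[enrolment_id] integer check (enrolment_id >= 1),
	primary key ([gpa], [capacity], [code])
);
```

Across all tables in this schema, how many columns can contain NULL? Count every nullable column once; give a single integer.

14

departments: 6 nullable (capacity, building, major, gpa, year, department_id — PK (title) and explicit NOT NULL columns excluded).
grades: 3 nullable (grade_id, level, points — PK none and explicit NOT NULL columns excluded).
assignments: 3 nullable (assignment_id, weight, name — PK (due_date) and explicit NOT NULL columns excluded).
enrolments: 2 nullable (score, enrolment_id — PK (gpa, capacity, code) and explicit NOT NULL columns excluded).
Total: 6 + 3 + 3 + 2 = 14.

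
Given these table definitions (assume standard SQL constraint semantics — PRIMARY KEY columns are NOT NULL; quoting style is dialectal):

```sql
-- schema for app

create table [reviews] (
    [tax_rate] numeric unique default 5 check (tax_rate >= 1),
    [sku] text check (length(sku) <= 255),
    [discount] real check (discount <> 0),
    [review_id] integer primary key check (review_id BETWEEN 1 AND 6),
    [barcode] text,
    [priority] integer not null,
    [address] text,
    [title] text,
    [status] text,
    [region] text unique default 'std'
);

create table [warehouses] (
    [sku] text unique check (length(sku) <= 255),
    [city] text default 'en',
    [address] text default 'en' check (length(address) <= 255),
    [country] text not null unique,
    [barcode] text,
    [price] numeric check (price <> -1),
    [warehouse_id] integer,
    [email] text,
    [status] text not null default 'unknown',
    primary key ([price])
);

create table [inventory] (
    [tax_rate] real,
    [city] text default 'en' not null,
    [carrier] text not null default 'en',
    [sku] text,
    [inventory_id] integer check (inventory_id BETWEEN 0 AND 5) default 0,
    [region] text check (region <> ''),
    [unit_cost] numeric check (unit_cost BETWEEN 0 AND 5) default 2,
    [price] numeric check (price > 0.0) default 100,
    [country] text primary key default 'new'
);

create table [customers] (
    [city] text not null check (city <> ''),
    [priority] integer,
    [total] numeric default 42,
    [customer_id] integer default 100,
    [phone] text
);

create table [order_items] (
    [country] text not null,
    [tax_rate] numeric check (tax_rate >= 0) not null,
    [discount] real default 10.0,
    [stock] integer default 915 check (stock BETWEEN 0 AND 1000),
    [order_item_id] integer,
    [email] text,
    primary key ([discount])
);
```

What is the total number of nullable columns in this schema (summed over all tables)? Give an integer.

27

reviews: 8 nullable (tax_rate, sku, discount, barcode, address, title, status, region — PK (review_id) and explicit NOT NULL columns excluded).
warehouses: 6 nullable (sku, city, address, barcode, warehouse_id, email — PK (price) and explicit NOT NULL columns excluded).
inventory: 6 nullable (tax_rate, sku, inventory_id, region, unit_cost, price — PK (country) and explicit NOT NULL columns excluded).
customers: 4 nullable (priority, total, customer_id, phone — PK none and explicit NOT NULL columns excluded).
order_items: 3 nullable (stock, order_item_id, email — PK (discount) and explicit NOT NULL columns excluded).
Total: 8 + 6 + 6 + 4 + 3 = 27.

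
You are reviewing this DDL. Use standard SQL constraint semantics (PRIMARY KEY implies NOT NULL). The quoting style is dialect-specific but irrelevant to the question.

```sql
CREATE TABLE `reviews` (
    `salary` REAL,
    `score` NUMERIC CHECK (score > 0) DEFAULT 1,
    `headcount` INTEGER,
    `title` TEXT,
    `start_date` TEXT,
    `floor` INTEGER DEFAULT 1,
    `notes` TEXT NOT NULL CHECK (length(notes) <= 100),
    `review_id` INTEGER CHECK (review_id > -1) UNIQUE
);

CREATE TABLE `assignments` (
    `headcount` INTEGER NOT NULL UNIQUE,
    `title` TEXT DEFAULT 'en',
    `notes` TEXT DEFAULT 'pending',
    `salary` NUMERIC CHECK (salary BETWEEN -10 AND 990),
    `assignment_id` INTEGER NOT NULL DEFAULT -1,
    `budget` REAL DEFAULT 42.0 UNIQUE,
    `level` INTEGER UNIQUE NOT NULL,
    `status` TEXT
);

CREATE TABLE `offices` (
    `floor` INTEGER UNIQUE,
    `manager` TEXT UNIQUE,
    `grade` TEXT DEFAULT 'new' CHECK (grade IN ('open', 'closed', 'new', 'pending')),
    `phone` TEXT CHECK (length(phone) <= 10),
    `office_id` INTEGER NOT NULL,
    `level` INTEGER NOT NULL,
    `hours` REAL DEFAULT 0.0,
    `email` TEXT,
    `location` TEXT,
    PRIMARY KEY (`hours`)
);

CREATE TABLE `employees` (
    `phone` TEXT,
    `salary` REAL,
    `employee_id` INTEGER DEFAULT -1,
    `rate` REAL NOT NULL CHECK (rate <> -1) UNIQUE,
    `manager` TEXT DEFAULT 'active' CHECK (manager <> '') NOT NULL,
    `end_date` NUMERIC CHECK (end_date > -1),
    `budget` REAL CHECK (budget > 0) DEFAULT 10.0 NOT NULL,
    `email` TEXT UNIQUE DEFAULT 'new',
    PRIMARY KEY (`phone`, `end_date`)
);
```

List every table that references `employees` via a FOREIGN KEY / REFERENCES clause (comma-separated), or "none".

No REFERENCES clause anywhere in the schema names employees.

none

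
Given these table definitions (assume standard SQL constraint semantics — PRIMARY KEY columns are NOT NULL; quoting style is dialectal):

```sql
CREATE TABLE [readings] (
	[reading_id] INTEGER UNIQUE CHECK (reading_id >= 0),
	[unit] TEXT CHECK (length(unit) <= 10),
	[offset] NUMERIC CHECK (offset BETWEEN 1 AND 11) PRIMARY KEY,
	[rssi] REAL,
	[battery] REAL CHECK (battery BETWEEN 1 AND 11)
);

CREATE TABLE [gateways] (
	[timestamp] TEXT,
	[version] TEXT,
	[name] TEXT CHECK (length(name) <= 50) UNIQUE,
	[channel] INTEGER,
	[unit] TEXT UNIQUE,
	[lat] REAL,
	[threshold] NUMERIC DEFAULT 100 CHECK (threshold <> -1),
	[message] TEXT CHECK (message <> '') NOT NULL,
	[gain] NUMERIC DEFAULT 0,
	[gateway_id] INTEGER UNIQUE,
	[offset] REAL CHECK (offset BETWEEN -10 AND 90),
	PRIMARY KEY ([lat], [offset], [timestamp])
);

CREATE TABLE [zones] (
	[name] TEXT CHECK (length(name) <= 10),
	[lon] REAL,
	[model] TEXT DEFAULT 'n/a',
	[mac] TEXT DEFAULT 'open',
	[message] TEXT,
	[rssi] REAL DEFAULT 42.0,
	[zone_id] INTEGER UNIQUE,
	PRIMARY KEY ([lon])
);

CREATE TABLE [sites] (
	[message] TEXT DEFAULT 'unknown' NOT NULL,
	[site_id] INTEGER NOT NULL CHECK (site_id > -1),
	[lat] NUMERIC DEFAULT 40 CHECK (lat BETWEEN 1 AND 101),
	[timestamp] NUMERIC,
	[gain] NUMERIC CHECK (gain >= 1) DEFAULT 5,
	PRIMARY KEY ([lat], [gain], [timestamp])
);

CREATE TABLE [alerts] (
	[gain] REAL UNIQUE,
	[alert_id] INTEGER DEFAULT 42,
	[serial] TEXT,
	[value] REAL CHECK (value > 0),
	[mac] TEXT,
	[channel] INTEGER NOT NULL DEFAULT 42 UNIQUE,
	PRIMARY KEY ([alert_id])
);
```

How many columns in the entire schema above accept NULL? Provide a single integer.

21

readings: 4 nullable (reading_id, unit, rssi, battery — PK (offset) and explicit NOT NULL columns excluded).
gateways: 7 nullable (version, name, channel, unit, threshold, gain, gateway_id — PK (lat, offset, timestamp) and explicit NOT NULL columns excluded).
zones: 6 nullable (name, model, mac, message, rssi, zone_id — PK (lon) and explicit NOT NULL columns excluded).
sites: 0 nullable (none — PK (lat, gain, timestamp) and explicit NOT NULL columns excluded).
alerts: 4 nullable (gain, serial, value, mac — PK (alert_id) and explicit NOT NULL columns excluded).
Total: 4 + 7 + 6 + 0 + 4 = 21.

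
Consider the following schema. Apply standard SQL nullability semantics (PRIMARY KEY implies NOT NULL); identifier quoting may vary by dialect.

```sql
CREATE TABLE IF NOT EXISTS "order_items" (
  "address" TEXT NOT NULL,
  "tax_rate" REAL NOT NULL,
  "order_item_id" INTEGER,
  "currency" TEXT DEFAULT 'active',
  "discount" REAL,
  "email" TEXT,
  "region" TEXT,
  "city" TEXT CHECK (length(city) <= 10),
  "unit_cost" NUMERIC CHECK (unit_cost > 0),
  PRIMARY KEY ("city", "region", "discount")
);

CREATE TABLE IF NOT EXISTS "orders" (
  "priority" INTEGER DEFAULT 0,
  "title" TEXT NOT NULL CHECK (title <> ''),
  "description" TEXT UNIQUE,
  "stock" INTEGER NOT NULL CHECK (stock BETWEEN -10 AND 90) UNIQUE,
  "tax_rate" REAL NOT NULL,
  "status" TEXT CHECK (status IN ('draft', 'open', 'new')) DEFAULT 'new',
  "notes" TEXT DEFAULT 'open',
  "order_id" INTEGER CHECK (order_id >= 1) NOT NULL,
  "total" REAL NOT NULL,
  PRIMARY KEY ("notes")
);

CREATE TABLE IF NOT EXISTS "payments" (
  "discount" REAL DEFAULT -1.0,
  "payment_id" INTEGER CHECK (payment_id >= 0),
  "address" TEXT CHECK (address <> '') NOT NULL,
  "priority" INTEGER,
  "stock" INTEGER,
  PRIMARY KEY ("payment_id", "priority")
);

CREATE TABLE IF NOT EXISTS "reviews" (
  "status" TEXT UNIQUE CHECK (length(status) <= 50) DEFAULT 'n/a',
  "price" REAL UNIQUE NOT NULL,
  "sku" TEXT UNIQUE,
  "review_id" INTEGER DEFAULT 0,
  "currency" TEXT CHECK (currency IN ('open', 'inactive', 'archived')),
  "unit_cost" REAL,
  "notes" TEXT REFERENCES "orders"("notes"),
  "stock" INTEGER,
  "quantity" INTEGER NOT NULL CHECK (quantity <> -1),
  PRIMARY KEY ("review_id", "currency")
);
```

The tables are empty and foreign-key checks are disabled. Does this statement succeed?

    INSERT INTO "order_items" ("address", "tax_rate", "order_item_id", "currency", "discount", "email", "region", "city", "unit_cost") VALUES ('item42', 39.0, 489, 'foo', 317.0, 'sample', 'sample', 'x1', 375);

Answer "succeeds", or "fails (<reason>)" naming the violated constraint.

succeeds

NOT NULL columns: address is supplied; city is supplied; discount is supplied; region is supplied; tax_rate is supplied.
CHECK constraints: 'x1' satisfies (length(city) <= 10); 375 satisfies (unit_cost > 0).
No constraint is violated.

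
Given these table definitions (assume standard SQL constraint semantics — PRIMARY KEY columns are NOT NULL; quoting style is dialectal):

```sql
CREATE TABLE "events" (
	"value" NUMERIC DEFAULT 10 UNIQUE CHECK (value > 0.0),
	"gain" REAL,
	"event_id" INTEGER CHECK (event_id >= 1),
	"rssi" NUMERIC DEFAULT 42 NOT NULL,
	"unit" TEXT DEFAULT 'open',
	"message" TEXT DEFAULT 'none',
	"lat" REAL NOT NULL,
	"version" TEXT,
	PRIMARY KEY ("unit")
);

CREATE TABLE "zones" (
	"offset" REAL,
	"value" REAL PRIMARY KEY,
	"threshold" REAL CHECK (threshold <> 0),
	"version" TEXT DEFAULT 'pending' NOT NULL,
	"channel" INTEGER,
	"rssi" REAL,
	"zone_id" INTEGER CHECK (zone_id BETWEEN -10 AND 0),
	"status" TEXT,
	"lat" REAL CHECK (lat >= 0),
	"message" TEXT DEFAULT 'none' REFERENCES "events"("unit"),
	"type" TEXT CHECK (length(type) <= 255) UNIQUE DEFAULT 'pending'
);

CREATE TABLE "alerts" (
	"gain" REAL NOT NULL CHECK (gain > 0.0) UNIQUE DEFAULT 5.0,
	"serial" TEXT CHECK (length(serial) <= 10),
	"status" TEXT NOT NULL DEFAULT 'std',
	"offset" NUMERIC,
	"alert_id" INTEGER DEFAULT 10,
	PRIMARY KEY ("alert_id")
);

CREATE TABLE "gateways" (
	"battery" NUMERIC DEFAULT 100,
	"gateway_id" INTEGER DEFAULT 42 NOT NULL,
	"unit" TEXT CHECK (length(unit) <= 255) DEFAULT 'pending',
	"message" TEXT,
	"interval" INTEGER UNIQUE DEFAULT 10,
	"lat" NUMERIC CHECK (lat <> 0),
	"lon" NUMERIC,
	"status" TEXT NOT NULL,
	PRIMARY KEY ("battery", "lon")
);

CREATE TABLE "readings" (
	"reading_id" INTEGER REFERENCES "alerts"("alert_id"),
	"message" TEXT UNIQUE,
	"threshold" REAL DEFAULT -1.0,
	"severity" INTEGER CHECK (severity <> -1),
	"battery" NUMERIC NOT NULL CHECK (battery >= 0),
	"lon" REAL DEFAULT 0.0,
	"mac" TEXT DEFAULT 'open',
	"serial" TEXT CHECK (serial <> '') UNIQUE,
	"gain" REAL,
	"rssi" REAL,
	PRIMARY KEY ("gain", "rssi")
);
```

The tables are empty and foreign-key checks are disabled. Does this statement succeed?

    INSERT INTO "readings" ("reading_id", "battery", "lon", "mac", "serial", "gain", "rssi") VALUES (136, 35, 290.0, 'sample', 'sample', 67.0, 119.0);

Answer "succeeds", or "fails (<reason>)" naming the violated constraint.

NOT NULL columns: battery is supplied; gain is supplied; rssi is supplied.
CHECK constraints: 35 satisfies (battery >= 0); 'sample' satisfies (serial <> '').
No constraint is violated.

succeeds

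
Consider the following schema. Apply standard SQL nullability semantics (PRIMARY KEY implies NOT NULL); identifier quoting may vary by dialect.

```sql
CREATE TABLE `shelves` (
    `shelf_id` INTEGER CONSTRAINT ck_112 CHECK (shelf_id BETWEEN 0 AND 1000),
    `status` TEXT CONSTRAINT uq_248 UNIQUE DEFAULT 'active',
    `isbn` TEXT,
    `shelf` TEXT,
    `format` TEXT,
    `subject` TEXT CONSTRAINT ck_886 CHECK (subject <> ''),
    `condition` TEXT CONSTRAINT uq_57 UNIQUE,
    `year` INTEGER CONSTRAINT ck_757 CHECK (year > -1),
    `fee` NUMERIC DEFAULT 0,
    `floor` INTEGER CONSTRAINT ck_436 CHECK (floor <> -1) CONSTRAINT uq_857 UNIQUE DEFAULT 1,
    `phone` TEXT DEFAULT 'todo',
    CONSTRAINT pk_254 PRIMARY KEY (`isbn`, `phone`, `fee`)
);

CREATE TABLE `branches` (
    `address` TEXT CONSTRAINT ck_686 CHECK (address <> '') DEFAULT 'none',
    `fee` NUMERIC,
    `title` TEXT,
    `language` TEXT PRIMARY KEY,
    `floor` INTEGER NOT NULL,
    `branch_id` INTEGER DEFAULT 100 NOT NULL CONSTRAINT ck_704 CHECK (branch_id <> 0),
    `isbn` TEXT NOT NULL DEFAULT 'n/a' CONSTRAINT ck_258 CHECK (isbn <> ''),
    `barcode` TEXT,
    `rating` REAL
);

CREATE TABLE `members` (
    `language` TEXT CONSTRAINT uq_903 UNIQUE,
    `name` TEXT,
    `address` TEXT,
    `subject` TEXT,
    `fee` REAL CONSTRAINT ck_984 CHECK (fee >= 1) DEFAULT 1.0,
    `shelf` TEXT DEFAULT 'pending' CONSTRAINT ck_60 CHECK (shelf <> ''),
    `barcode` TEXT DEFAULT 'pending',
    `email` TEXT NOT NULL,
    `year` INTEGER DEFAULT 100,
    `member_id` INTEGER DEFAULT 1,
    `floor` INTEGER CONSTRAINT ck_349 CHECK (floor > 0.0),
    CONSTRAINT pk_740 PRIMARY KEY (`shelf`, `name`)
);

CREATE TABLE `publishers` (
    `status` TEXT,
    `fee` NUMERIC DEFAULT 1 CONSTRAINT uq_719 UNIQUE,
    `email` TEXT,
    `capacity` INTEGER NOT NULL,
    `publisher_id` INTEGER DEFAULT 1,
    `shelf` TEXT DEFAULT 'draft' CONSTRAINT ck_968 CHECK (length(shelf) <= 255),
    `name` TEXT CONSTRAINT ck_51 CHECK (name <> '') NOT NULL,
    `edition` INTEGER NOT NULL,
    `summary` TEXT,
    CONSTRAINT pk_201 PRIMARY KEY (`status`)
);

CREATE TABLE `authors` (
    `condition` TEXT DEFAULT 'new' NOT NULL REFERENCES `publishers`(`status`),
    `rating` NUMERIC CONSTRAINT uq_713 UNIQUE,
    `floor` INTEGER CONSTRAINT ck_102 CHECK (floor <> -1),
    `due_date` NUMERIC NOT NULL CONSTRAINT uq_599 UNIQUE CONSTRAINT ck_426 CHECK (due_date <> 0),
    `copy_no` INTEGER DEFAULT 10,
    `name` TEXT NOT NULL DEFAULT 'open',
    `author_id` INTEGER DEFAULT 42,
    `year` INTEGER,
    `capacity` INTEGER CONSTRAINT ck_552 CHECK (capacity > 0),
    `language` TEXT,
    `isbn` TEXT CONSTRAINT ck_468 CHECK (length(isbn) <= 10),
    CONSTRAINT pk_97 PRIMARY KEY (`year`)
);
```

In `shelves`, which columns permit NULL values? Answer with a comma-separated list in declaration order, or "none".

shelf_id, status, shelf, format, subject, condition, year, floor

- shelf_id: CHECK does not forbid NULL (a CHECK constraint passes when its expression is NULL) → nullable.
- status: UNIQUE does not imply NOT NULL → nullable.
- isbn: part of the PRIMARY KEY, which implies NOT NULL → not nullable.
- shelf: no NOT NULL constraint applies → nullable.
- format: no NOT NULL constraint applies → nullable.
- subject: CHECK does not forbid NULL (a CHECK constraint passes when its expression is NULL) → nullable.
- condition: UNIQUE does not imply NOT NULL → nullable.
- year: CHECK does not forbid NULL (a CHECK constraint passes when its expression is NULL) → nullable.
- fee: part of the PRIMARY KEY, which implies NOT NULL → not nullable.
- floor: CHECK does not forbid NULL (a CHECK constraint passes when its expression is NULL) → nullable.
- phone: part of the PRIMARY KEY, which implies NOT NULL → not nullable.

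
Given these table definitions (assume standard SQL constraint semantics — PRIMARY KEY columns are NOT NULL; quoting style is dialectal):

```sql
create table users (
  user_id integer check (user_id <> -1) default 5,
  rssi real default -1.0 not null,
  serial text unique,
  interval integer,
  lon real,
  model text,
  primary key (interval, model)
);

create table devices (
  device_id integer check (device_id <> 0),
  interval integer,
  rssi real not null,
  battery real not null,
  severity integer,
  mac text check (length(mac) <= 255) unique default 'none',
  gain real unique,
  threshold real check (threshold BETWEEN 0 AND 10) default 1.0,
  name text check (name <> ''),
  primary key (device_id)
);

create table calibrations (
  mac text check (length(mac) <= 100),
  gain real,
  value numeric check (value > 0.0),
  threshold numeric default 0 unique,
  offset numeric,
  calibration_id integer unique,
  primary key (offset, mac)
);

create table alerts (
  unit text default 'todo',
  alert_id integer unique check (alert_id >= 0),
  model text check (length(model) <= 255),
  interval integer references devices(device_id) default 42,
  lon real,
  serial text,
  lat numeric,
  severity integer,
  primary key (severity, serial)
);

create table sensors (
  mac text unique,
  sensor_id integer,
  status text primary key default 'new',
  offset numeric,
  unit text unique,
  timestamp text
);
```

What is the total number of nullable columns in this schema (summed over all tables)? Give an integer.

24

users: 3 nullable (user_id, serial, lon — PK (interval, model) and explicit NOT NULL columns excluded).
devices: 6 nullable (interval, severity, mac, gain, threshold, name — PK (device_id) and explicit NOT NULL columns excluded).
calibrations: 4 nullable (gain, value, threshold, calibration_id — PK (offset, mac) and explicit NOT NULL columns excluded).
alerts: 6 nullable (unit, alert_id, model, interval, lon, lat — PK (severity, serial) and explicit NOT NULL columns excluded).
sensors: 5 nullable (mac, sensor_id, offset, unit, timestamp — PK (status) and explicit NOT NULL columns excluded).
Total: 3 + 6 + 4 + 6 + 5 = 24.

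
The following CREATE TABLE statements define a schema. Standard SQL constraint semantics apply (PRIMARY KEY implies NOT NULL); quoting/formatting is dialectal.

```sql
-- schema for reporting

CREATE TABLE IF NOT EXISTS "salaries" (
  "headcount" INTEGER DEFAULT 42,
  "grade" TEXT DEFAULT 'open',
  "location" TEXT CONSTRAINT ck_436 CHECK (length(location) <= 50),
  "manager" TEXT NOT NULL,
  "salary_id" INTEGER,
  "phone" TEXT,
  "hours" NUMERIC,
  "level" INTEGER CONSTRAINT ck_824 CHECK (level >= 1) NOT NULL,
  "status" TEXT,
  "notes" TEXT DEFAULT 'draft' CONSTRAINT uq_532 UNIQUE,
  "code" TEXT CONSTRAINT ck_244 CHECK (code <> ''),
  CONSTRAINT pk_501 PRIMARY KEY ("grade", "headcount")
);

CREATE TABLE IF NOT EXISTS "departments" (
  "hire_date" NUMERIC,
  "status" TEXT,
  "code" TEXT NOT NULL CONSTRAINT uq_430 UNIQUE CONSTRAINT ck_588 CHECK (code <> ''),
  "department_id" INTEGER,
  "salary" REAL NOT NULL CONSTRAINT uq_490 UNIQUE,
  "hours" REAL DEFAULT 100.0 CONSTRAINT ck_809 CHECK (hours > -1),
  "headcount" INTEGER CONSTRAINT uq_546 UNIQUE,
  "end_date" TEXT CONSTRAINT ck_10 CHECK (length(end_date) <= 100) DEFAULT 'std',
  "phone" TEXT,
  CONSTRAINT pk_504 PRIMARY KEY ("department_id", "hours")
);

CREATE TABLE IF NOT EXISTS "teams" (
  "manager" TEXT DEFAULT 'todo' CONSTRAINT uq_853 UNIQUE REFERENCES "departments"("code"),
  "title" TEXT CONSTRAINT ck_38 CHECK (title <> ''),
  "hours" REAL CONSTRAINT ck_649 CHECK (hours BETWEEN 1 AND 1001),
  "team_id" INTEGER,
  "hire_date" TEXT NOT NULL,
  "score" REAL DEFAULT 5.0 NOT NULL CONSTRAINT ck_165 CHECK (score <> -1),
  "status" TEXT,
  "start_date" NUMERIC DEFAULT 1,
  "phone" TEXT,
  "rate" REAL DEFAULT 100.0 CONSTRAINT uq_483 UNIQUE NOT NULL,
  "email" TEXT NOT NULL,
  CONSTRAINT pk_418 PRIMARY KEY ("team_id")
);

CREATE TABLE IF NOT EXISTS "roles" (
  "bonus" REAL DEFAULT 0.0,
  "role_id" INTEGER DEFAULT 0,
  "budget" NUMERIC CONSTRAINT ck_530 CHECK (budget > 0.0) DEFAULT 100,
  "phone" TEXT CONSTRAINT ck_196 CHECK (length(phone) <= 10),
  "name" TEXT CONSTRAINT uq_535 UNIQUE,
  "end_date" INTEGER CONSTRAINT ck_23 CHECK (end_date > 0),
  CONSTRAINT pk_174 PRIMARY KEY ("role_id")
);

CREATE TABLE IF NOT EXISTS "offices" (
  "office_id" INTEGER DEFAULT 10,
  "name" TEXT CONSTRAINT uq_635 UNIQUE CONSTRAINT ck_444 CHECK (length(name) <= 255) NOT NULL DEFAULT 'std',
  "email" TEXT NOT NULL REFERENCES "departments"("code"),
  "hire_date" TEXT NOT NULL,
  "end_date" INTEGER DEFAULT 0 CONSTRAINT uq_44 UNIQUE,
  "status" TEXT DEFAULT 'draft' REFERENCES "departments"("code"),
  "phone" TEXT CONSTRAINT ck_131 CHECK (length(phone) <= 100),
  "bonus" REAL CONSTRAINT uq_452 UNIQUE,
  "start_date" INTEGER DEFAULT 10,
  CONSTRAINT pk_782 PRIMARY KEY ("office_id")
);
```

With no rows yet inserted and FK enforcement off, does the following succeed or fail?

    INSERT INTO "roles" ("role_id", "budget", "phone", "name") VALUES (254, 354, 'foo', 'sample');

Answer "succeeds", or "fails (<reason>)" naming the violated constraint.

NOT NULL columns: role_id is supplied.
CHECK constraints: 354 satisfies (budget > 0.0); 'foo' satisfies (length(phone) <= 10).
No constraint is violated.

succeeds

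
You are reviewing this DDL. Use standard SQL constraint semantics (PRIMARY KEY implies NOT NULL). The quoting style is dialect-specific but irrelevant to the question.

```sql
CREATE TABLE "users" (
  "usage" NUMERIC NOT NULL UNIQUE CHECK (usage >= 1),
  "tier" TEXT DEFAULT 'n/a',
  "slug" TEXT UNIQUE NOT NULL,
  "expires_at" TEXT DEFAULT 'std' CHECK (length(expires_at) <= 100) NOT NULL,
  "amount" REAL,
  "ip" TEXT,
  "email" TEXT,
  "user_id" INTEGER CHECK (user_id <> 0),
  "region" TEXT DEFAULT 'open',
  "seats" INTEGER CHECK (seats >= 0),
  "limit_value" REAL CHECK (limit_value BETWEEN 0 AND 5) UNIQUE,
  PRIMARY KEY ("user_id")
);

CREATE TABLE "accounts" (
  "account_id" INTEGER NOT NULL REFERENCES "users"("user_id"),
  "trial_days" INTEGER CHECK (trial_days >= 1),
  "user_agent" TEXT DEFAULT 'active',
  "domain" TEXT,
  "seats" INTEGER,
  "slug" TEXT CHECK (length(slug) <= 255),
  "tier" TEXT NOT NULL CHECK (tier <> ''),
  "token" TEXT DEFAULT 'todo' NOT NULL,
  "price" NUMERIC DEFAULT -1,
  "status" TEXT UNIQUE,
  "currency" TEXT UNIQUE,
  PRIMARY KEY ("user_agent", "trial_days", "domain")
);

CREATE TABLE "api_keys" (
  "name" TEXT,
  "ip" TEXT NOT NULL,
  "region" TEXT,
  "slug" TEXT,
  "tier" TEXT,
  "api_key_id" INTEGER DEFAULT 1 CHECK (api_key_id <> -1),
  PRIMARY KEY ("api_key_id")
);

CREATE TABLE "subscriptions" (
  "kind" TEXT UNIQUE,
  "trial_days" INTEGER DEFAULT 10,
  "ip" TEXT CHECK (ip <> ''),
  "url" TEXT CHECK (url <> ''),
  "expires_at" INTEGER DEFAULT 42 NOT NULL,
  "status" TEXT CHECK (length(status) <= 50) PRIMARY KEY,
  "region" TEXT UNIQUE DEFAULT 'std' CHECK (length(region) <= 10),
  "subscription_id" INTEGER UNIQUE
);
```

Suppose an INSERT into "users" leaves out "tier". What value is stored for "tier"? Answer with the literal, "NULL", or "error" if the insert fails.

tier has an explicit DEFAULT 'n/a'.
When the column is omitted from an INSERT, that default is used.

'n/a'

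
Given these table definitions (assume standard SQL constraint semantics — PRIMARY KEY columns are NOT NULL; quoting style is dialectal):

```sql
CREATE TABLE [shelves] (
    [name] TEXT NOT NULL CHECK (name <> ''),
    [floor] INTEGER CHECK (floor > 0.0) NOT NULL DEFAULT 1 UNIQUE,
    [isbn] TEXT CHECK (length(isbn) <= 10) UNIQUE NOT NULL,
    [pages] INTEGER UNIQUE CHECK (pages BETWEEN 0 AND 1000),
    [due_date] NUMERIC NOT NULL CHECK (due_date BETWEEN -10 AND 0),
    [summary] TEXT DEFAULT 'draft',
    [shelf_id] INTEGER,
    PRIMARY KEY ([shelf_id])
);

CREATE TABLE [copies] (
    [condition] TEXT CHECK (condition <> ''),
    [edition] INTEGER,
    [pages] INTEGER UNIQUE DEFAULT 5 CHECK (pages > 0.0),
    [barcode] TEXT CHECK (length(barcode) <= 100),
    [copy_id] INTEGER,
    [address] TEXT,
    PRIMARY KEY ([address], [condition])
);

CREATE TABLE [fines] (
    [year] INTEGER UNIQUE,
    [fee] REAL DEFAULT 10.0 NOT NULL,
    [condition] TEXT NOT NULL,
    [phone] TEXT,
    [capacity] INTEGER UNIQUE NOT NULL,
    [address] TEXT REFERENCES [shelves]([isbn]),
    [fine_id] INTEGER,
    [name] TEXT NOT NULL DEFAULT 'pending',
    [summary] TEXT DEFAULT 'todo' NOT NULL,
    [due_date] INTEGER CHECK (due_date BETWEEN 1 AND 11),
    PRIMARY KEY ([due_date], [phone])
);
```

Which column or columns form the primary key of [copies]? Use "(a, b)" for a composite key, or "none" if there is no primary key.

A table-level PRIMARY KEY clause names 2 columns: address, condition.
This is a composite key — the combination is unique, not each column individually.

(address, condition)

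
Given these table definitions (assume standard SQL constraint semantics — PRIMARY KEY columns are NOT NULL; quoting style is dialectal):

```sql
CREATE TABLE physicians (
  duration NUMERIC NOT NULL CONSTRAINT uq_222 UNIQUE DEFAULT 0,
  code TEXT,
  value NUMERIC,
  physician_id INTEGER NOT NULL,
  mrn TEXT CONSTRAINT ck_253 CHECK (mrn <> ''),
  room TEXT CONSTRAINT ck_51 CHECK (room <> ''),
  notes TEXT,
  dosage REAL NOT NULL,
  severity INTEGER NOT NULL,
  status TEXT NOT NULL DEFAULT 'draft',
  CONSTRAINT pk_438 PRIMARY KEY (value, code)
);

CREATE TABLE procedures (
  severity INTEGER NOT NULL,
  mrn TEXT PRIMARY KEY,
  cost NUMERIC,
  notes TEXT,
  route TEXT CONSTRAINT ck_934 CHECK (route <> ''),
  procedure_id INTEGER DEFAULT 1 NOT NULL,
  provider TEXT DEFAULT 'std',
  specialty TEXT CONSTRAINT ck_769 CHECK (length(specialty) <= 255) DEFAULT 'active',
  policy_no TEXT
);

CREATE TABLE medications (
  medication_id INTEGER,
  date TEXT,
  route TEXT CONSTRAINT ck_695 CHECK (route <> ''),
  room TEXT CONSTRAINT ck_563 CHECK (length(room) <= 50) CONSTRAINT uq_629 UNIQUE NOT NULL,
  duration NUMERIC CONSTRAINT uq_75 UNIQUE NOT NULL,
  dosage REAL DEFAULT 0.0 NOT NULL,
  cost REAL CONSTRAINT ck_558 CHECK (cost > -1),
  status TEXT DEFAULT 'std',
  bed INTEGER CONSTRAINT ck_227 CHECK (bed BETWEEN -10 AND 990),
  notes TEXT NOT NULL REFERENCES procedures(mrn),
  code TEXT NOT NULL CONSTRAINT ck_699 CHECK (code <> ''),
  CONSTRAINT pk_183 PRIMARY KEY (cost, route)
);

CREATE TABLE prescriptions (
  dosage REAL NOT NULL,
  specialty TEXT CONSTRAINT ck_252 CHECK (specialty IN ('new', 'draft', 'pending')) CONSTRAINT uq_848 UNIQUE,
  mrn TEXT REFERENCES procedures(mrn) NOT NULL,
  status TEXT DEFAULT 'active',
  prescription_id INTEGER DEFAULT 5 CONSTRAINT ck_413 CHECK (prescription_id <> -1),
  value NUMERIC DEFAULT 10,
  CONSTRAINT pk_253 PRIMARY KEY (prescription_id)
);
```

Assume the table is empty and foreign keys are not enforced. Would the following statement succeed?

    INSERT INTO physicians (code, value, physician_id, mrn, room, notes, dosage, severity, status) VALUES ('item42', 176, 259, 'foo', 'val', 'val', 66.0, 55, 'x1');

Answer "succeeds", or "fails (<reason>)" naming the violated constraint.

succeeds

NOT NULL columns: code is supplied; dosage is supplied; duration defaults to 0; physician_id is supplied; severity is supplied; status is supplied; value is supplied.
CHECK constraints: 'foo' satisfies (mrn <> ''); 'val' satisfies (room <> '').
No constraint is violated.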